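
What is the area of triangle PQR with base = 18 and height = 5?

Area = (1/2)(18)(5) = 45

45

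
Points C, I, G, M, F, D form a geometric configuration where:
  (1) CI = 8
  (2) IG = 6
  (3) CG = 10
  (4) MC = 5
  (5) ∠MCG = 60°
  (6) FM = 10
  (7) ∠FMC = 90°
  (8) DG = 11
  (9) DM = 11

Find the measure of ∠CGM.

Step 1: By the law of cosines on triangle GCM: GM² = 10² + 5² − 2·10·5·cos(60°) = 75, so GM = 5·√3.
Step 2: By the inverse law of cosines on triangle CGM: cos(∠CGM) = (10² + (5·√3)² − 5²) / (2·10·5·√3) = 150/173.21 = 0.866, so ∠CGM = 30°.

Therefore, the measure of angle ∠CGM = 30°.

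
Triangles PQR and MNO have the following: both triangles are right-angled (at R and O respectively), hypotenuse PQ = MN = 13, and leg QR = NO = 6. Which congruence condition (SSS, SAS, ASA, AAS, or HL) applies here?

Consider the given information: both triangles are right-angled (at R and O respectively), hypotenuse PQ = MN = 13, and leg QR = NO = 6
This is not SSS or SAS: SSS requires all three pairs of sides, but we don't have that. SAS requires two sides and the included angle between them.
The correct criterion is HL. The hypotenuse and one leg of two right triangles are equal (Hypotenuse-Leg).

HL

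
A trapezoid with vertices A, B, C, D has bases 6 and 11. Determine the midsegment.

The midsegment (median) of a trapezoid connects the midpoints of the non-parallel sides.
Its length is the average of the two bases: (6 + 11) / 2 = 17/2.

17/2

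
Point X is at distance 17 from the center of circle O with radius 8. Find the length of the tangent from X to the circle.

The tangent, radius, and line from the external point to the center form a right triangle.
The right angle is where the tangent meets the radius.
By the Pythagorean theorem: tangent² + 8² = 17²
tangent² = 289 - 64 = 225
tangent = 15

15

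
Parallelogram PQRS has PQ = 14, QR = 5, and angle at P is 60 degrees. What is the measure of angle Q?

In a parallelogram, consecutive angles are supplementary (sum to 180°).
angle Q = 180 - angle P
angle Q = 180 - 60
angle Q = 120 degrees

120 degrees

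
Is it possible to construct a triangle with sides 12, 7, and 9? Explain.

Yes.
The triangle inequality requires that the sum of any two sides exceeds the third.
Here 7 + 9 = 16 > 12, so the condition is met.

Yes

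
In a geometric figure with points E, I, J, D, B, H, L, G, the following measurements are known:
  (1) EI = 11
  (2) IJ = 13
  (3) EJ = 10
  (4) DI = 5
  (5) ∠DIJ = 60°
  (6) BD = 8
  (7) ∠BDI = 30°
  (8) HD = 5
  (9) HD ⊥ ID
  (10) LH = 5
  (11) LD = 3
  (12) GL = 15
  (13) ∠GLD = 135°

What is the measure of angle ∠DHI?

Step 1: By the law of cosines on triangle HDI: HI² = 5² + 5² − 2·5·5·cos(90°) = 50, so HI = 5·√2.
Step 2: By the inverse law of cosines on triangle DHI: cos(∠DHI) = (5² + (5·√2)² − 5²) / (2·5·5·√2) = 50/70.71 = 0.7071, so ∠DHI = 45°.

Therefore, the measure of angle ∠DHI = 45°.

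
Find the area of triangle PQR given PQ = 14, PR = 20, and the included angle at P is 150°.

When two sides and the included angle are known, the area formula is (1/2)ab sin(C).
The height from one side to the opposite vertex is 20 sin(150°) = 10.
Area = (1/2) * 14 * 10 = 70.

70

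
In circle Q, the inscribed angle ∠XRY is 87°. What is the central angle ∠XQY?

By the inscribed angle theorem, the central angle is twice the inscribed angle.
Central angle = 2 × 87° = 174°

174°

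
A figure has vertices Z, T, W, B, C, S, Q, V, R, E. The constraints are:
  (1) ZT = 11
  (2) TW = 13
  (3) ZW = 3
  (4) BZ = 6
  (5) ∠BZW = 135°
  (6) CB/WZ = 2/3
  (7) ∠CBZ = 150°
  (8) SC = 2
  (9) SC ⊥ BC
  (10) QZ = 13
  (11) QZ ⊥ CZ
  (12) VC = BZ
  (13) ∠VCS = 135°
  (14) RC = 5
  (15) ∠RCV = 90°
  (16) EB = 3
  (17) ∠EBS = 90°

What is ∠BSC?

From the given relations: CB = 2/3·WZ = 2/3·3 = 2.
Step 1: By the law of cosines on triangle SCB: SB² = 2² + 2² − 2·2·2·cos(90°) = 8, so SB = 2·√2.
Step 2: By the inverse law of cosines on triangle BSC: cos(∠BSC) = ((2·√2)² + 2² − 2²) / (2·2·√2·2) = 8/11.31 = 0.7071, so ∠BSC = 45°.

Therefore, the measure of angle ∠BSC = 45°.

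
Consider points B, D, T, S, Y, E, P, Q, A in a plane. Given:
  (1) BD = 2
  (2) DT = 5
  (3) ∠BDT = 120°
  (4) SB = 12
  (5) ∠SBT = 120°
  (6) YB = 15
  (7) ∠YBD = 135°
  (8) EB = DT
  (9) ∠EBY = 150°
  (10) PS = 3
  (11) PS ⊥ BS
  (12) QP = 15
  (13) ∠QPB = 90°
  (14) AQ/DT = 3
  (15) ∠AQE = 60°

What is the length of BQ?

Step 1: By the law of cosines on triangle BSP: BP² = 12² + 3² − 2·12·3·cos(90°) = 153, so BP = 3·√17.
Step 2: By the law of cosines on triangle BPQ: BQ² = (3·√17)² + 15² − 2·3·√17·15·cos(90°) = 378, so BQ = 3·√42.

Therefore, the length of BQ = 3·√42.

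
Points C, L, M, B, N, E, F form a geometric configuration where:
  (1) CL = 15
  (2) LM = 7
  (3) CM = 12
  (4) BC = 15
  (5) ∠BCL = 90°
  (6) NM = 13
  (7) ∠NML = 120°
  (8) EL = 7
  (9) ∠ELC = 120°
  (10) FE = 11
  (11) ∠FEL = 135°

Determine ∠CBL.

Step 1: By the law of cosines on triangle BCL: BL² = 15² + 15² − 2·15·15·cos(90°) = 450, so BL = 15·√2.
Step 2: By the inverse law of cosines on triangle CBL: cos(∠CBL) = (15² + (15·√2)² − 15²) / (2·15·15·√2) = 450/636.4 = 0.7071, so ∠CBL = 45°.

Therefore, the measure of angle ∠CBL = 45°.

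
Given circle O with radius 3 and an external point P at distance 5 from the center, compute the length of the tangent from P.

Let T be the point of tangency. Then OT ⊥ PT (radius ⊥ tangent).
In right triangle OTP: OP² = OT² + PT²
5² = 3² + PT²
PT² = 16, PT = 4

4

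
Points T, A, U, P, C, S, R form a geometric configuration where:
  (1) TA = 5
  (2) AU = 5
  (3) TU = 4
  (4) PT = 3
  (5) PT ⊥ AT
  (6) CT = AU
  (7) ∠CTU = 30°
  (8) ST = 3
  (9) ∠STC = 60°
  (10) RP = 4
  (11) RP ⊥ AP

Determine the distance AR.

Step 1: By the law of cosines on triangle PTA: PA² = 3² + 5² − 2·3·5·cos(90°) = 34, so PA = √34.
Step 2: By the law of cosines on triangle APR: AR² = √34² + 4² − 2·√34·4·cos(90°) = 50, so AR = 5·√2.

Therefore, the length of AR = 5·√2.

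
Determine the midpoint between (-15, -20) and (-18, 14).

The midpoint is the point halfway along the segment.
Move half the horizontal distance: -15 + (-18 - -15)/2 = -15 + -3/2 = -33/2
Move half the vertical distance: -20 + (14 - -20)/2 = -20 + 34/2 = -3
Midpoint = (-33/2, -3)

(-33/2, -3)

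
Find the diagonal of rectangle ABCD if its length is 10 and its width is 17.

d = sqrt(10^2 + 17^2) = sqrt(389)

sqrt(389)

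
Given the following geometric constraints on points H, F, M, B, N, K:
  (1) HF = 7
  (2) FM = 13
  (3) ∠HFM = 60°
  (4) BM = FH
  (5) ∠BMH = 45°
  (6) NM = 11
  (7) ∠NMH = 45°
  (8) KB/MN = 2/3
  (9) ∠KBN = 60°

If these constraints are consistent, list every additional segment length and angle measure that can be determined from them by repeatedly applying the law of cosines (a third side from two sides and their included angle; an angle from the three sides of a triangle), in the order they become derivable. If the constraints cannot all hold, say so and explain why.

The constraints are consistent. Derivable facts, in order:
After 1 step:
- HM = √127
After 2 steps:
- HB ≈ 8.03
- HN ≈ 8.53
- ∠FHM = 87.46°
- ∠FMH = 32.54°
After 3 steps:
- ∠BHM = 38.07°
- ∠HBM = 96.93°
- ∠HNM = 69.17°
- ∠MHN = 65.83°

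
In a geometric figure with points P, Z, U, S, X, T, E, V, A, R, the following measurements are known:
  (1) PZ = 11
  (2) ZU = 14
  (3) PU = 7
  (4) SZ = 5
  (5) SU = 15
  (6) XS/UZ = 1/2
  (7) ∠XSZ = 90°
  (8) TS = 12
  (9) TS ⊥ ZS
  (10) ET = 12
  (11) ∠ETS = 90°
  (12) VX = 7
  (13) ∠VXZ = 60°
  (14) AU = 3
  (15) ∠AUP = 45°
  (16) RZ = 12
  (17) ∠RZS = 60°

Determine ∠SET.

Step 1: By the law of cosines on triangle ETS: ES² = 12² + 12² − 2·12·12·cos(90°) = 288, so ES = 12·√2.
Step 2: By the inverse law of cosines on triangle SET: cos(∠SET) = ((12·√2)² + 12² − 12²) / (2·12·√2·12) = 288/407.29 = 0.7071, so ∠SET = 45°.

Therefore, the measure of angle ∠SET = 45°.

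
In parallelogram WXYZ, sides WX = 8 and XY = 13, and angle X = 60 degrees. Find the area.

The area of a parallelogram equals the product of two adjacent sides times the sine of the included angle.
This is because the height equals 13 * sin(60°) = 13*sqrt(3)/2.
Area = 8 * 13*sqrt(3)/2 = 52*sqrt(3)

52*sqrt(3)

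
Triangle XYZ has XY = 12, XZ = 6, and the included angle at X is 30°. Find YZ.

By the law of cosines: YZ^2 = XY^2 + XZ^2 - 2*XY*XZ*cos(X)
YZ^2 = 12^2 + 6^2 - 2*12*6*cos(30°)
YZ^2 = 144 + 36 - 144*(sqrt(3)/2)
YZ^2 = 180 - 72*sqrt(3)
YZ = 6*sqrt(5 - 2*sqrt(3))

6*sqrt(5 - 2*sqrt(3))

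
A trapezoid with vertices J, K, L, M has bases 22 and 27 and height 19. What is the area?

Area = (22 + 27) * 19 / 2 = 931 / 2 = 931/2

931/2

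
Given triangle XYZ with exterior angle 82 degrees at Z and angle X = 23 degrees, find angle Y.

The exterior angle theorem states that an exterior angle equals the sum of the two non-adjacent interior angles.
So 82 = 23 + angle Y, which gives angle Y = 82 - 23 = 59 degrees.

59 degrees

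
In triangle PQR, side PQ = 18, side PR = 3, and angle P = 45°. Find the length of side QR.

By the law of cosines: QR^2 = PQ^2 + PR^2 - 2*PQ*PR*cos(P)
QR^2 = 18^2 + 3^2 - 2*18*3*cos(45°)
QR^2 = 324 + 9 - 108*(sqrt(2)/2)
QR^2 = 333 - 54*sqrt(2)
QR = 3*sqrt(37 - 6*sqrt(2))

3*sqrt(37 - 6*sqrt(2))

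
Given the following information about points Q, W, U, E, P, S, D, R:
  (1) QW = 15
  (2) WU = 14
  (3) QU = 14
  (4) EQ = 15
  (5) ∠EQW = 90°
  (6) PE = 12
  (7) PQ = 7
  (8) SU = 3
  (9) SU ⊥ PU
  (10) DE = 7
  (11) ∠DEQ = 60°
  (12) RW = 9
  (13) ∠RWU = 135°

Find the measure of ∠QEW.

Step 1: By the law of cosines on triangle EQW: EW² = 15² + 15² − 2·15·15·cos(90°) = 450, so EW = 15·√2.
Step 2: By the inverse law of cosines on triangle QEW: cos(∠QEW) = (15² + (15·√2)² − 15²) / (2·15·15·√2) = 450/636.4 = 0.7071, so ∠QEW = 45°.

Therefore, the measure of angle ∠QEW = 45°.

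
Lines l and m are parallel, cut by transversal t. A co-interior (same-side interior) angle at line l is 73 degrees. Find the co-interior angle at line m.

Co-interior angles sum to 180: 180 - 73 = 107 degrees.

107 degrees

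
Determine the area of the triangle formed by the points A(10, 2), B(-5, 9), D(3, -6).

Using the Shoelace formula for a triangle:
Area = (1/2)|x0(y1 - y2) + x1(y2 - y0) + x2(y0 - y1)|
Area = (1/2)|10(9 - -6) + -5(-6 - 2) + 3(2 - 9)|
Area = (1/2)|150 + 40 + -21|
Area = (1/2)|169|
Area = (1/2)(169)
Area = 169/2

169/2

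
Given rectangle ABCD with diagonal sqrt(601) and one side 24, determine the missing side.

b = sqrt(d^2 - a^2) = sqrt(601 - 576) = sqrt(25) = 5

5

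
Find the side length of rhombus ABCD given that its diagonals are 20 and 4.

Half-diagonals are 10 and 2. side = sqrt(10^2 + 2^2) = sqrt(104) = 2*sqrt(26)

2*sqrt(26)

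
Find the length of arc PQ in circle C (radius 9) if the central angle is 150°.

Arc length = 2πr × θ/360
= 2π × 9 × 5/12
= 15*pi/2

15*pi/2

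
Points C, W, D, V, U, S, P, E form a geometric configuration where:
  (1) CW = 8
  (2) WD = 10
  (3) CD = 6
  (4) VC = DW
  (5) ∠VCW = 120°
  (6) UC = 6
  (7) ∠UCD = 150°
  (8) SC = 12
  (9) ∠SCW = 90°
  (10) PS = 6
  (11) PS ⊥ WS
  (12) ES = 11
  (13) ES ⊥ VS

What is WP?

Step 1: By the law of cosines on triangle SCW: SW² = 12² + 8² − 2·12·8·cos(90°) = 208, so SW = 4·√13.
Step 2: By the law of cosines on triangle WSP: WP² = (4·√13)² + 6² − 2·4·√13·6·cos(90°) = 244, so WP = 2·√61.

Therefore, the length of WP = 2·√61.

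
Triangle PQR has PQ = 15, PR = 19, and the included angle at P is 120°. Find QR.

By the law of cosines: QR^2 = PQ^2 + PR^2 - 2*PQ*PR*cos(P)
QR^2 = 15^2 + 19^2 - 2*15*19*cos(120°)
QR^2 = 225 + 361 - 570*(-1/2)
QR^2 = 871
QR = sqrt(871)

sqrt(871)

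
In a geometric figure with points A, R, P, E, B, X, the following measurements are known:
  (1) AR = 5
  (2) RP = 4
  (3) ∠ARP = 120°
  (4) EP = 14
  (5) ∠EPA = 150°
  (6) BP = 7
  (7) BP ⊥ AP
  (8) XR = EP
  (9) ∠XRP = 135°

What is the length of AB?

Step 1: By the law of cosines on triangle PRA: PA² = 4² + 5² − 2·4·5·cos(120°) = 61, so PA = √61.
Step 2: By the law of cosines on triangle APB: AB² = √61² + 7² − 2·√61·7·cos(90°) = 110, so AB = √110.

Therefore, the length of AB = √110.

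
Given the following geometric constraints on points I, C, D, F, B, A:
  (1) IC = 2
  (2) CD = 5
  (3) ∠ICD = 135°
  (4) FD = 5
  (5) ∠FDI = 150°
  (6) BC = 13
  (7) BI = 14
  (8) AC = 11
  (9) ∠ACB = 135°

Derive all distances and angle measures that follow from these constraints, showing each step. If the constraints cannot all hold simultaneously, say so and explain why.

The constraints are consistent.

Step 1: From IC = 2, CD = 5, and ∠ICD = 135°, by the law of cosines:
  ID² = IC² + CD² - 2·IC·CD·cos(135°) = 4 + 25 + 14.14 = 43.14
  ID ≈ 6.57

Step 2: From BC = 13, CA = 11, and ∠BCA = 135°, by the law of cosines:
  BA² = BC² + CA² - 2·BC·CA·cos(135°) = 169 + 121 + 202.2 = 492.2
  BA ≈ 22.19

Step 3: From IB = 14, IC = 2, BC = 13, by the inverse law of cosines:
  cos(∠BIC) = (IB² + IC² - BC²) / (2·IB·IC)
  ∠BIC = 56.39°

Step 4: From CB = 13, CI = 2, BI = 14, by the inverse law of cosines:
  cos(∠BCI) = (CB² + CI² - BI²) / (2·CB·CI)
  ∠BCI = 116.25°

Step 5: From BC = 13, BI = 14, CI = 2, by the inverse law of cosines:
  cos(∠CBI) = (BC² + BI² - CI²) / (2·BC·BI)
  ∠CBI = 7.36°

Step 6: From ID = 6.57, DF = 5, and ∠IDF = 150°, by the law of cosines:
  IF² = ID² + DF² - 2·ID·DF·cos(150°) = 43.14 + 25 + 56.88 = 125
  IF ≈ 11.18

Step 7: From IC = 2, ID = 6.57, CD = 5, by the inverse law of cosines:
  cos(∠CID) = (IC² + ID² - CD²) / (2·IC·ID)
  ∠CID = 32.57°

Step 8: From DC = 5, DI = 6.57, CI = 2, by the inverse law of cosines:
  cos(∠CDI) = (DC² + DI² - CI²) / (2·DC·DI)
  ∠CDI = 12.43°

Step 9: From BA = 22.19, BC = 13, AC = 11, by the inverse law of cosines:
  cos(∠ABC) = (BA² + BC² - AC²) / (2·BA·BC)
  ∠ABC = 20.52°

Step 10: From AB = 22.19, AC = 11, BC = 13, by the inverse law of cosines:
  cos(∠BAC) = (AB² + AC² - BC²) / (2·AB·AC)
  ∠BAC = 24.48°

Step 11: From ID = 6.57, IF = 11.18, DF = 5, by the inverse law of cosines:
  cos(∠DIF) = (ID² + IF² - DF²) / (2·ID·IF)
  ∠DIF = 12.92°

Step 12: From FD = 5, FI = 11.18, DI = 6.57, by the inverse law of cosines:
  cos(∠DFI) = (FD² + FI² - DI²) / (2·FD·FI)
  ∠DFI = 17.08°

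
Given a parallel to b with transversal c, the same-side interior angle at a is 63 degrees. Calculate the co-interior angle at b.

Co-interior angles sum to 180: 180 - 63 = 117 degrees.

117 degrees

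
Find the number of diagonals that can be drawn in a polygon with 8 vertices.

Each of the 8 vertices connects to 5 non-adjacent vertices via diagonals.
Total connections = 8 × 5 = 40, but each diagonal is counted twice.
Number of diagonals = 40 / 2 = 20.

20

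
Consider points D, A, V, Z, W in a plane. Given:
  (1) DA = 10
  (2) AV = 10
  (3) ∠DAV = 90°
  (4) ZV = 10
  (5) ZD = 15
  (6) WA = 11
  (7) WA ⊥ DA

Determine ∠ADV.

Step 1: By the law of cosines on triangle DAV: DV² = 10² + 10² − 2·10·10·cos(90°) = 200, so DV = 10·√2.
Step 2: By the inverse law of cosines on triangle ADV: cos(∠ADV) = (10² + (10·√2)² − 10²) / (2·10·10·√2) = 200/282.84 = 0.7071, so ∠ADV = 45°.

Therefore, the measure of angle ∠ADV = 45°.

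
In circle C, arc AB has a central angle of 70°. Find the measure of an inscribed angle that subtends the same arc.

An inscribed angle intercepts an arc from a point on the circle, while the central angle intercepts the same arc from the center.
The inscribed angle is always half the central angle: 70° / 2 = 35°.

35°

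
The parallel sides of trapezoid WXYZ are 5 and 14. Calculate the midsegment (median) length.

midsegment = (5 + 14) / 2 = 19 / 2 = 19/2

19/2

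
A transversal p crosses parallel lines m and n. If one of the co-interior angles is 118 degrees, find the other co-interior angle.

Co-interior angles (same-side interior) formed by parallel lines and a transversal are supplementary (sum to 180 degrees).
The given angle is 118 degrees.
The co-interior angle = 180 - 118 = 62 degrees.

62 degrees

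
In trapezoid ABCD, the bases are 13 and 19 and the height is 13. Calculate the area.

Area = (13 + 19) * 13 / 2 = 416 / 2 = 208

208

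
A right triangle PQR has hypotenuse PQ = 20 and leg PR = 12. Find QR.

Rearranging the Pythagorean theorem to solve for the unknown leg:
leg^2 = hypotenuse^2 - known_leg^2 = 400 - 144 = 256
leg = sqrt(256) = 16.

16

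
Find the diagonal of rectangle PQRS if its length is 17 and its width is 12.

d = sqrt(17^2 + 12^2) = sqrt(433)

sqrt(433)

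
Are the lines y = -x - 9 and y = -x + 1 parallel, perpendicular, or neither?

Slope of line 1: m1 = -1
Slope of line 2: m2 = -1
Since m1 = m2 = -1, the lines are parallel.

Parallel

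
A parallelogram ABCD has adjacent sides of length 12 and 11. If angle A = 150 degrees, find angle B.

Consecutive angles are supplementary: angle B = 180 - 150 = 30 degrees.

30 degrees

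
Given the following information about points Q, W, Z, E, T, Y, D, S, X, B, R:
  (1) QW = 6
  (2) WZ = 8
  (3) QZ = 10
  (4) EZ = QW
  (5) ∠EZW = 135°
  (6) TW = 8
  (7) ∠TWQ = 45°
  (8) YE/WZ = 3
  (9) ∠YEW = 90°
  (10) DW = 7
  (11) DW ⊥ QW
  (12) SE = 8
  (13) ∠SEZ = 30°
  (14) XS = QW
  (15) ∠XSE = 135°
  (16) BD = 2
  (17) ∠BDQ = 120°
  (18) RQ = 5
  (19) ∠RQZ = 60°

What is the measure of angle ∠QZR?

Step 1: By the law of cosines on triangle ZQR: ZR² = 10² + 5² − 2·10·5·cos(60°) = 75, so ZR = 5·√3.
Step 2: By the inverse law of cosines on triangle QZR: cos(∠QZR) = (10² + (5·√3)² − 5²) / (2·10·5·√3) = 150/173.21 = 0.866, so ∠QZR = 30°.

Therefore, the measure of angle ∠QZR = 30°.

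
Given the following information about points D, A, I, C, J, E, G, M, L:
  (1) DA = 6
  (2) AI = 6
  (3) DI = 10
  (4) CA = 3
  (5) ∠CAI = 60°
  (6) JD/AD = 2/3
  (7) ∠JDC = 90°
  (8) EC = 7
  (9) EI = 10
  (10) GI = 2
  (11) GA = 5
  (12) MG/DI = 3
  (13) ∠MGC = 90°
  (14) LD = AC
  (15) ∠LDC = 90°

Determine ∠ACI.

Step 1: By the law of cosines on triangle CAI: CI² = 3² + 6² − 2·3·6·cos(60°) = 27, so CI = 3·√3.
Step 2: By the inverse law of cosines on triangle ACI: cos(∠ACI) = (3² + (3·√3)² − 6²) / (2·3·3·√3) = 0/31.18 = 0, so ∠ACI = 90°.

Therefore, the measure of angle ∠ACI = 90°.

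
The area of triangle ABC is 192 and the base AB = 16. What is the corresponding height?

height = 2 * 192 / 16 = 24

24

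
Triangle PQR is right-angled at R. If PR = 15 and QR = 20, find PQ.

In a right triangle, the square of the hypotenuse equals the sum of the squares of the two legs.
The legs are 15 and 20, so the hypotenuse = sqrt(225 + 400) = sqrt(625) = 25.

25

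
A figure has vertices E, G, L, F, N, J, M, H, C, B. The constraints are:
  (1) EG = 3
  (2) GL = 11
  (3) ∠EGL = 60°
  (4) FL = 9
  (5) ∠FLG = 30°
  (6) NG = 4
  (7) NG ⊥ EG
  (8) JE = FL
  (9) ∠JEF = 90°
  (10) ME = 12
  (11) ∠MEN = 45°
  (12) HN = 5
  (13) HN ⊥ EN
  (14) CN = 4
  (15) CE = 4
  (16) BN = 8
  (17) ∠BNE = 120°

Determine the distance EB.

Step 1: By the law of cosines on triangle EGN: EN² = 3² + 4² − 2·3·4·cos(90°) = 25, so EN = 5.
Step 2: By the law of cosines on triangle ENB: EB² = 5² + 8² − 2·5·8·cos(120°) = 129, so EB = √129.

Therefore, the length of EB = √129.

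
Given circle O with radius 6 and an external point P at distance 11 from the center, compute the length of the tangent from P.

Let T be the point of tangency. Then OT ⊥ PT (radius ⊥ tangent).
In right triangle OTP: OP² = OT² + PT²
11² = 6² + PT²
PT² = 85, PT = sqrt(85)

sqrt(85)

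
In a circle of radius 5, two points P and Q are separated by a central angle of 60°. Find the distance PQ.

Chord = 2(5) sin(30°) = 5

5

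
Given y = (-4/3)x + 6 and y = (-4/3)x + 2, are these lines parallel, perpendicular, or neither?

Slope of line 1: m1 = -4/3
Slope of line 2: m2 = -4/3
m1 = m2, so the lines are parallel.

Parallel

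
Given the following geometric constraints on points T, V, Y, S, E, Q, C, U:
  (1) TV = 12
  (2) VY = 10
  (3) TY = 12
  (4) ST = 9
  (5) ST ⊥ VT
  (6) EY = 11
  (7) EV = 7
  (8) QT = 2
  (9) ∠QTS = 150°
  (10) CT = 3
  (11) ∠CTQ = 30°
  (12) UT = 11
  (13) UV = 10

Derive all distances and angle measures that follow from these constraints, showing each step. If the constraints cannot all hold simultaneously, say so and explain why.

The constraints are consistent.

Step 1: From VT = 12, TS = 9, and ∠VTS = 90°, by the law of cosines:
  VS² = VT² + TS² - 2·VT·TS·cos(90°) = 144 + 81 - 0 = 225
  VS = 15

Step 2: From ST = 9, TQ = 2, and ∠STQ = 150°, by the law of cosines:
  SQ² = ST² + TQ² - 2·ST·TQ·cos(150°) = 81 + 4 + 31.18 = 116.2
  SQ ≈ 10.78

Step 3: From QT = 2, TC = 3, and ∠QTC = 30°, by the law of cosines:
  QC² = QT² + TC² - 2·QT·TC·cos(30°) = 4 + 9 - 10.39 = 2.608
  QC ≈ 1.61

Step 4: From TU = 11, TV = 12, UV = 10, by the inverse law of cosines:
  cos(∠UTV) = (TU² + TV² - UV²) / (2·TU·TV)
  ∠UTV = 51.32°

Step 5: From TV = 12, TY = 12, VY = 10, by the inverse law of cosines:
  cos(∠VTY) = (TV² + TY² - VY²) / (2·TV·TY)
  ∠VTY = 49.25°

Step 6: From VE = 7, VY = 10, EY = 11, by the inverse law of cosines:
  cos(∠EVY) = (VE² + VY² - EY²) / (2·VE·VY)
  ∠EVY = 78.46°

Step 7: From VT = 12, VU = 10, TU = 11, by the inverse law of cosines:
  cos(∠TVU) = (VT² + VU² - TU²) / (2·VT·VU)
  ∠TVU = 59.17°

Step 8: From VT = 12, VY = 10, TY = 12, by the inverse law of cosines:
  cos(∠TVY) = (VT² + VY² - TY²) / (2·VT·VY)
  ∠TVY = 65.38°

Step 9: From YE = 11, YV = 10, EV = 7, by the inverse law of cosines:
  cos(∠EYV) = (YE² + YV² - EV²) / (2·YE·YV)
  ∠EYV = 38.57°

Step 10: From YT = 12, YV = 10, TV = 12, by the inverse law of cosines:
  cos(∠TYV) = (YT² + YV² - TV²) / (2·YT·YV)
  ∠TYV = 65.38°

Step 11: From EV = 7, EY = 11, VY = 10, by the inverse law of cosines:
  cos(∠VEY) = (EV² + EY² - VY²) / (2·EV·EY)
  ∠VEY = 62.96°

Step 12: From UT = 11, UV = 10, TV = 12, by the inverse law of cosines:
  cos(∠TUV) = (UT² + UV² - TV²) / (2·UT·UV)
  ∠TUV = 69.51°

Step 13: From VS = 15, VT = 12, ST = 9, by the inverse law of cosines:
  cos(∠SVT) = (VS² + VT² - ST²) / (2·VS·VT)
  ∠SVT = 36.87°

Step 14: From SQ = 10.78, ST = 9, QT = 2, by the inverse law of cosines:
  cos(∠QST) = (SQ² + ST² - QT²) / (2·SQ·ST)
  ∠QST = 5.32°

Step 15: From ST = 9, SV = 15, TV = 12, by the inverse law of cosines:
  cos(∠TSV) = (ST² + SV² - TV²) / (2·ST·SV)
  ∠TSV = 53.13°

Step 16: From QC = 1.61, QT = 2, CT = 3, by the inverse law of cosines:
  cos(∠CQT) = (QC² + QT² - CT²) / (2·QC·QT)
  ∠CQT = 111.74°

Step 17: From QS = 10.78, QT = 2, ST = 9, by the inverse law of cosines:
  cos(∠SQT) = (QS² + QT² - ST²) / (2·QS·QT)
  ∠SQT = 24.68°

Step 18: From CQ = 1.61, CT = 3, QT = 2, by the inverse law of cosines:
  cos(∠QCT) = (CQ² + CT² - QT²) / (2·CQ·CT)
  ∠QCT = 38.26°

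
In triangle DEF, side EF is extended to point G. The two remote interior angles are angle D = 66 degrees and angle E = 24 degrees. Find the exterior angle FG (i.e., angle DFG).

Exterior angle = 66 + 24 = 90 degrees (exterior angle theorem).

90 degrees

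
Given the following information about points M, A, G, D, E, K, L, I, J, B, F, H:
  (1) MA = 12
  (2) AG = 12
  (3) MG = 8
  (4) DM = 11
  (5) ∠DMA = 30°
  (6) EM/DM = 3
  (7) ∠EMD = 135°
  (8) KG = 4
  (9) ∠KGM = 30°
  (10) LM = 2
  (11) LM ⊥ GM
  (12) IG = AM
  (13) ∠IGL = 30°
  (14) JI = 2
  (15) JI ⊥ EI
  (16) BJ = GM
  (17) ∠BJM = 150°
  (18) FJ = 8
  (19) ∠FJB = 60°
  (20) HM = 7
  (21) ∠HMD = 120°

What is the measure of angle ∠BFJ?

From the given relations: BJ = GM = 8.
Step 1: By the law of cosines on triangle FJB: FB² = 8² + 8² − 2·8·8·cos(60°) = 64, so FB = 8.
Step 2: By the inverse law of cosines on triangle BFJ: cos(∠BFJ) = (8² + 8² − 8²) / (2·8·8) = 64/128 = 0.5, so ∠BFJ = 60°.

Therefore, the measure of angle ∠BFJ = 60°.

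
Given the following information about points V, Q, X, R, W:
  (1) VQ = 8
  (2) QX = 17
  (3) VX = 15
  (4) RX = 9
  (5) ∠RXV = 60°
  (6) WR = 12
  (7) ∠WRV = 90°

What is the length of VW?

Step 1: By the law of cosines on triangle VXR: VR² = 15² + 9² − 2·15·9·cos(60°) = 171, so VR = 3·√19.
Step 2: By the law of cosines on triangle VRW: VW² = (3·√19)² + 12² − 2·3·√19·12·cos(90°) = 315, so VW = 3·√35.

Therefore, the length of VW = 3·√35.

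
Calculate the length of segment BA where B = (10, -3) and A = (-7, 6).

The horizontal distance is |-7 - 10| = 17 and the vertical distance is |6 - -3| = 9.
By the Pythagorean theorem, d = sqrt(17^2 + 9^2) = sqrt(370).

sqrt(370)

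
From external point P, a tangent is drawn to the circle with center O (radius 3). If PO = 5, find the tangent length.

Let T be the point of tangency. Then OT ⊥ PT (radius ⊥ tangent).
In right triangle OTP: OP² = OT² + PT²
5² = 3² + PT²
PT² = 16, PT = 4

4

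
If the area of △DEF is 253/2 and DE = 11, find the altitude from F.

Rearranging the area formula Area = (1/2) * base * height:
height = 2 * Area / base = 2 * 253/2 / 11 = 23.

23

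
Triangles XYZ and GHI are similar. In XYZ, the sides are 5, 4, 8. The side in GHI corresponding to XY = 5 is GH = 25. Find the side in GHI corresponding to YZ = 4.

Since the triangles are similar, the ratio of corresponding sides is constant.
Scale factor k = GH / XY = 25 / 5 = 5
HI = k * YZ = 5 * 4 = 20

20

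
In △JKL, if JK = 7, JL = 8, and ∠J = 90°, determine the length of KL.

By the law of cosines: KL^2 = JK^2 + JL^2 - 2*JK*JL*cos(J)
KL^2 = 7^2 + 8^2 - 2*7*8*cos(90°)
KL^2 = 49 + 64 - 112*(0)
KL^2 = 113
KL = sqrt(113)

sqrt(113)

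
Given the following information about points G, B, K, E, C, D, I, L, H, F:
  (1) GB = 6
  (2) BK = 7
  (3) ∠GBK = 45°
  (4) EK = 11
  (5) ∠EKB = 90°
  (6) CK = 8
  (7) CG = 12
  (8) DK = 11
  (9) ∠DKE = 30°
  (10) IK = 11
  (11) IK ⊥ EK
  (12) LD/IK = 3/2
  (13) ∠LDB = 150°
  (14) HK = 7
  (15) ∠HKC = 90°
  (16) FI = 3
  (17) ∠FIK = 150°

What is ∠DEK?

Step 1: By the law of cosines on triangle EKD: ED² = 11² + 11² − 2·11·11·cos(30°) = 32.42, so ED ≈ 5.69.
Step 2: By the inverse law of cosines on triangle DEK: cos(∠DEK) = (5.69² + 11² − 11²) / (2·5.69·11) = 32.42/125.27 = 0.2588, so ∠DEK = 75°.

Therefore, the measure of angle ∠DEK = 75°.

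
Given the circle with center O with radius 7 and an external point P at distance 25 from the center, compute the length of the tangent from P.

tangent = √(d² - r²) = √(25² - 7²) = √(625 - 49) = √576 = 24

24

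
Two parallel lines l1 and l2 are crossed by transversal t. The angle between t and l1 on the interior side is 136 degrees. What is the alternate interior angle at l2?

Alternate interior angles lie on opposite sides of the transversal, between the parallel lines.
By the alternate interior angle theorem, they are equal: 136 degrees.

136 degrees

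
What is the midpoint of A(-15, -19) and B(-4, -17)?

M = ((x₁ + x₂)/2, (y₁ + y₂)/2)
= ((-15 + -4)/2, (-19 + -17)/2)
= (-19/2, -36/2) = (-19/2, -18)

(-19/2, -18)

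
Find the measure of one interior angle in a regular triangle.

Each interior angle of a regular n-gon is (n - 2) * 180 / n.
For n = 3: (3 - 2) * 180 / 3 = 180/3 = 60 degrees.

60 degrees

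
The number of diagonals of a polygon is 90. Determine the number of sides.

Using d = n(n - 3)/2, we solve 90 = n(n - 3)/2.
So n(n - 3) = 180.
Testing n = 15: 15 * 12 = 180 = 180. Correct.
The polygon has 15 sides.

15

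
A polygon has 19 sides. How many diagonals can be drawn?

Each of the 19 vertices connects to 16 non-adjacent vertices via diagonals.
Total connections = 19 × 16 = 304, but each diagonal is counted twice.
Number of diagonals = 304 / 2 = 152.

152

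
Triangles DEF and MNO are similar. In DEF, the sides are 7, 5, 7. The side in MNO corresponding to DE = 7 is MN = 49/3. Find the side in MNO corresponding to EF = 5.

k = 49/3/7 = 7/3. NO = 7/3 * 5 = 35/3.

35/3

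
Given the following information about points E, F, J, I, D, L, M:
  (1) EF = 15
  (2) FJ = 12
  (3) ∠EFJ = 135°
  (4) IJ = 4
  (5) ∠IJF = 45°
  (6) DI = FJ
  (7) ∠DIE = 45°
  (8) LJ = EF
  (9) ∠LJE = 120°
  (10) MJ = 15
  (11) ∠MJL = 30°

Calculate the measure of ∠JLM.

From the given relations: LJ = EF = 15.
Step 1: By the law of cosines on triangle LJM: LM² = 15² + 15² − 2·15·15·cos(30°) = 60.29, so LM ≈ 7.76.
Step 2: By the inverse law of cosines on triangle JLM: cos(∠JLM) = (15² + 7.76² − 15²) / (2·15·7.76) = 60.29/232.94 = 0.2588, so ∠JLM = 75°.

Therefore, the measure of angle ∠JLM = 75°.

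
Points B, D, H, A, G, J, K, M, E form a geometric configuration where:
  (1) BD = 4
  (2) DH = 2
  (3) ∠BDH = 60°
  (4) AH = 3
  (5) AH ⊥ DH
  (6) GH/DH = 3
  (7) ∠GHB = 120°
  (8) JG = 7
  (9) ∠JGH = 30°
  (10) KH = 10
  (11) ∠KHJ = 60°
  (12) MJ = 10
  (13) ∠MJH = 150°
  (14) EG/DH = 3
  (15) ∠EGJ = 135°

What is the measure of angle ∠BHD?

Step 1: By the law of cosines on triangle HDB: HB² = 2² + 4² − 2·2·4·cos(60°) = 12, so HB = 2·√3.
Step 2: By the inverse law of cosines on triangle BHD: cos(∠BHD) = ((2·√3)² + 2² − 4²) / (2·2·√3·2) = 0/13.86 = 0, so ∠BHD = 90°.

Therefore, the measure of angle ∠BHD = 90°.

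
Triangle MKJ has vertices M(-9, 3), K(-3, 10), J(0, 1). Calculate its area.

Shoelace: Area = (1/2)|-9(10-1) + -3(1-3) + 0(3-10)| = (1/2)(75) = 75/2

75/2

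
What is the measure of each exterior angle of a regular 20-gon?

Each exterior angle of a regular n-gon is 360 / n.
For n = 20: 360 / 20 = 18 degrees.

18 degrees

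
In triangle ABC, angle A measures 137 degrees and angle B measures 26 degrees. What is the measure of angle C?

By the triangle angle sum property, the three interior angles of any triangle add up to 180°.
We know angle A = 137° and angle B = 26°, so their sum is 163°.
Therefore angle C = 180° - 163° = 17°.

17 degrees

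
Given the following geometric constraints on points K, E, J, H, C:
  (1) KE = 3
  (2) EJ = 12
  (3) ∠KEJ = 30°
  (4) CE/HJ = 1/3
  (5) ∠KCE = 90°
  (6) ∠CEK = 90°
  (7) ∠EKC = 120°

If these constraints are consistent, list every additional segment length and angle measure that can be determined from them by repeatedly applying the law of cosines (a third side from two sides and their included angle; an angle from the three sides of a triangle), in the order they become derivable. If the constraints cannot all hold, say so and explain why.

These constraints are not satisfiable: (5), (6) and (7) are the three interior angles of triangle KCE, which must sum to 180°, but 90° + 90° + 120° = 300°. No planar figure meets all of them, so nothing further can be derived.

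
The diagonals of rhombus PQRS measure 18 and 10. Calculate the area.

The diagonals of a rhombus divide it into four right triangles.
Each triangle has legs 18/ 2 = 9 and 10/2 = 5, so each has area (1/2)*9*5 = 45/2.
Four such triangles give total area = (d1 * d2) / 2 = 90.

90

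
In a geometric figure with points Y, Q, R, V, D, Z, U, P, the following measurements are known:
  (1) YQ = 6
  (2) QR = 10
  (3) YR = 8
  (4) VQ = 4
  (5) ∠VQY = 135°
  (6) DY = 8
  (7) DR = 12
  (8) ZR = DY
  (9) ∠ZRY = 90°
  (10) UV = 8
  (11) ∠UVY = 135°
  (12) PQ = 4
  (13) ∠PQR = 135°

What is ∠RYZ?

From the given relations: ZR = DY = 8.
Step 1: By the law of cosines on triangle YRZ: YZ² = 8² + 8² − 2·8·8·cos(90°) = 128, so YZ = 8·√2.
Step 2: By the inverse law of cosines on triangle RYZ: cos(∠RYZ) = (8² + (8·√2)² − 8²) / (2·8·8·√2) = 128/181.02 = 0.7071, so ∠RYZ = 45°.

Therefore, the measure of angle ∠RYZ = 45°.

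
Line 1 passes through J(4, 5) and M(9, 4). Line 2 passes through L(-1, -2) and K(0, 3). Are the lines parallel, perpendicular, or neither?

Slope of line 1: m1 = (4 - 5)/(9 - 4) = -1/5 = -1/5
Slope of line 2: m2 = (3 - -2)/(0 - -1) = 5/1 = 5
m1 * m2 = -1, so perpendicular.

Perpendicular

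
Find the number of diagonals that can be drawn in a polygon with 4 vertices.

The number of diagonals in an n-gon is n(n - 3)/2.
For n = 4: 4(4 - 3)/2 = 4 × 1 / 2 = 2.

2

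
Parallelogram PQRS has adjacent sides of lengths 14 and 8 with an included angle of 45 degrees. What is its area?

Area = 14 * 8 * sin(45°) = 112 * sqrt(2)/2 = 56*sqrt(2)

56*sqrt(2)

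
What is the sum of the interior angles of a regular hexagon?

The sum of interior angles of an n-sided polygon is (n - 2) * 180.
For n = 6: (6 - 2) * 180 = 4 * 180 = 720 degrees.

720 degrees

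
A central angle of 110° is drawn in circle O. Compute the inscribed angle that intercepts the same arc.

By the inscribed angle theorem, the inscribed angle is half the central angle.
Inscribed angle = 110° / 2 = 55°

55°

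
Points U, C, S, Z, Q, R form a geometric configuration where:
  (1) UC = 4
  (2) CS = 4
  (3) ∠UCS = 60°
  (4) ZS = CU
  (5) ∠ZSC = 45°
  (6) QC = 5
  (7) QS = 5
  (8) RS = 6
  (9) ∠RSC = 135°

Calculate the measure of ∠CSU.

Step 1: By the law of cosines on triangle SCU: SU² = 4² + 4² − 2·4·4·cos(60°) = 16, so SU = 4.
Step 2: By the inverse law of cosines on triangle CSU: cos(∠CSU) = (4² + 4² − 4²) / (2·4·4) = 16/32 = 0.5, so ∠CSU = 60°.

Therefore, the measure of angle ∠CSU = 60°.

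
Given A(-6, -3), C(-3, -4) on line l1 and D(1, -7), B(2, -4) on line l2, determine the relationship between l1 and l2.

Slope of line 1: m1 = (-4 - -3)/(-3 - -6) = -1/3 = -1/3
Slope of line 2: m2 = (-4 - -7)/(2 - 1) = 3/1 = 3
Two lines are perpendicular when the product of their slopes is -1 (negative reciprocals).
m1 * m2 = (-1/3) * (3) = -1, confirming perpendicularity.

Perpendicular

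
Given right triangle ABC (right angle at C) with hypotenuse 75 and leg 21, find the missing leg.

BC = sqrt(75^2 - 21^2) = sqrt(5184) = 72

72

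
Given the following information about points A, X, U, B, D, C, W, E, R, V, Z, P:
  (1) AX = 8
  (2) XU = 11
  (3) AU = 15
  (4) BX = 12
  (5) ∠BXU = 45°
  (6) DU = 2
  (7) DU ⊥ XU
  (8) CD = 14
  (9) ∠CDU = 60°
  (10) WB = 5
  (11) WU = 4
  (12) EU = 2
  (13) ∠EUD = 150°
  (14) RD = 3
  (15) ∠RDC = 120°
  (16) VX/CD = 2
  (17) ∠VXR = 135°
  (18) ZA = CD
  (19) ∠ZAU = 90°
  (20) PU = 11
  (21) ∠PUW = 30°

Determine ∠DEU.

Step 1: By the law of cosines on triangle EUD: ED² = 2² + 2² − 2·2·2·cos(150°) = 14.93, so ED ≈ 3.86.
Step 2: By the inverse law of cosines on triangle DEU: cos(∠DEU) = (3.86² + 2² − 2²) / (2·3.86·2) = 14.93/15.45 = 0.9659, so ∠DEU = 15°.

Therefore, the measure of angle ∠DEU = 15°.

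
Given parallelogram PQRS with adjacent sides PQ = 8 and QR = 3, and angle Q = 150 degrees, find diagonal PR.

Law of cosines: d^2 = 8^2 + 3^2 - 2(8)(3)cos(150°) = 24*sqrt(3) + 73, so d = sqrt(24*sqrt(3) + 73).

sqrt(24*sqrt(3) + 73)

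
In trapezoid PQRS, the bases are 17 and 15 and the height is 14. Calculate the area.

Area of a trapezoid = (base1 + base2) * height / 2
Area = (17 + 15) * 14 / 2
Area = 32 * 14 / 2
Area = 448 / 2
Area = 224

224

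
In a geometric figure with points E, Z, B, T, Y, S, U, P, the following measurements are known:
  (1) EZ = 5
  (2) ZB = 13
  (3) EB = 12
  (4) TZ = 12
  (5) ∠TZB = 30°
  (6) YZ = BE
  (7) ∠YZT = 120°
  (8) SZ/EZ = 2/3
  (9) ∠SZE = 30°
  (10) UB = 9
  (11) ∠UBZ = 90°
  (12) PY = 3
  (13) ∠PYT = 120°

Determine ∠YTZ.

From the given relations: YZ = BE = 12.
Step 1: By the law of cosines on triangle TZY: TY² = 12² + 12² − 2·12·12·cos(120°) = 432, so TY = 12·√3.
Step 2: By the inverse law of cosines on triangle YTZ: cos(∠YTZ) = ((12·√3)² + 12² − 12²) / (2·12·√3·12) = 432/498.83 = 0.866, so ∠YTZ = 30°.

Therefore, the measure of angle ∠YTZ = 30°.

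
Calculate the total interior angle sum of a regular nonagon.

The sum of interior angles of an n-sided polygon is (n - 2) * 180.
For n = 9: (9 - 2) * 180 = 7 * 180 = 1260 degrees.

1260 degrees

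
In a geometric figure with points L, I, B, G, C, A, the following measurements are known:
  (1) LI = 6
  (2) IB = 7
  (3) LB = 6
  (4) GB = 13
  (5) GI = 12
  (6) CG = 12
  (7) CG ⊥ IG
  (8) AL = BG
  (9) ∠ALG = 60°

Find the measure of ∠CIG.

Step 1: By the law of cosines on triangle IGC: IC² = 12² + 12² − 2·12·12·cos(90°) = 288, so IC = 12·√2.
Step 2: By the inverse law of cosines on triangle CIG: cos(∠CIG) = ((12·√2)² + 12² − 12²) / (2·12·√2·12) = 288/407.29 = 0.7071, so ∠CIG = 45°.

Therefore, the measure of angle ∠CIG = 45°.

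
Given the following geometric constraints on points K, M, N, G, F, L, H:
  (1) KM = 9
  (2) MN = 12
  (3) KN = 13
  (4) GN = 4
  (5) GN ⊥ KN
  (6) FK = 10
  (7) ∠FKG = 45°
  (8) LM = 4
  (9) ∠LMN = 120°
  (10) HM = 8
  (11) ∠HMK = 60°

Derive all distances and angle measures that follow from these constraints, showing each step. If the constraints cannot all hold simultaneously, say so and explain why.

The constraints are consistent.

Step 1: From KN = 13, NG = 4, and ∠KNG = 90°, by the law of cosines:
  KG² = KN² + NG² - 2·KN·NG·cos(90°) = 169 + 16 - 0 = 185
  KG = √185

Step 2: From KM = 9, MH = 8, and ∠KMH = 60°, by the law of cosines:
  KH² = KM² + MH² - 2·KM·MH·cos(60°) = 81 + 64 - 72 = 73
  KH = √73

Step 3: From NM = 12, ML = 4, and ∠NML = 120°, by the law of cosines:
  NL² = NM² + ML² - 2·NM·ML·cos(120°) = 144 + 16 + 48 = 208
  NL = 4·√13

Step 4: From KM = 9, KN = 13, MN = 12, by the inverse law of cosines:
  cos(∠MKN) = (KM² + KN² - MN²) / (2·KM·KN)
  ∠MKN = 63.06°

Step 5: From MK = 9, MN = 12, KN = 13, by the inverse law of cosines:
  cos(∠KMN) = (MK² + MN² - KN²) / (2·MK·MN)
  ∠KMN = 74.97°

Step 6: From NK = 13, NM = 12, KM = 9, by the inverse law of cosines:
  cos(∠KNM) = (NK² + NM² - KM²) / (2·NK·NM)
  ∠KNM = 41.96°

Step 7: From GK = √185, KF = 10, and ∠GKF = 45°, by the law of cosines:
  GF² = GK² + KF² - 2·GK·KF·cos(45°) = 185 + 100 - 192.4 = 92.65
  GF ≈ 9.63

Step 8: From KG = √185, KN = 13, GN = 4, by the inverse law of cosines:
  cos(∠GKN) = (KG² + KN² - GN²) / (2·KG·KN)
  ∠GKN = 17.1°

Step 9: From KH = √73, KM = 9, HM = 8, by the inverse law of cosines:
  cos(∠HKM) = (KH² + KM² - HM²) / (2·KH·KM)
  ∠HKM = 54.18°

Step 10: From NL = 4·√13, NM = 12, LM = 4, by the inverse law of cosines:
  cos(∠LNM) = (NL² + NM² - LM²) / (2·NL·NM)
  ∠LNM = 13.9°

Step 11: From GK = √185, GN = 4, KN = 13, by the inverse law of cosines:
  cos(∠KGN) = (GK² + GN² - KN²) / (2·GK·GN)
  ∠KGN = 72.9°

Step 12: From LM = 4, LN = 4·√13, MN = 12, by the inverse law of cosines:
  cos(∠MLN) = (LM² + LN² - MN²) / (2·LM·LN)
  ∠MLN = 46.1°

Step 13: From HK = √73, HM = 8, KM = 9, by the inverse law of cosines:
  cos(∠KHM) = (HK² + HM² - KM²) / (2·HK·HM)
  ∠KHM = 65.82°

Step 14: From GF = 9.63, GK = √185, FK = 10, by the inverse law of cosines:
  cos(∠FGK) = (GF² + GK² - FK²) / (2·GF·GK)
  ∠FGK = 47.28°

Step 15: From FG = 9.63, FK = 10, GK = √185, by the inverse law of cosines:
  cos(∠GFK) = (FG² + FK² - GK²) / (2·FG·FK)
  ∠GFK = 87.72°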